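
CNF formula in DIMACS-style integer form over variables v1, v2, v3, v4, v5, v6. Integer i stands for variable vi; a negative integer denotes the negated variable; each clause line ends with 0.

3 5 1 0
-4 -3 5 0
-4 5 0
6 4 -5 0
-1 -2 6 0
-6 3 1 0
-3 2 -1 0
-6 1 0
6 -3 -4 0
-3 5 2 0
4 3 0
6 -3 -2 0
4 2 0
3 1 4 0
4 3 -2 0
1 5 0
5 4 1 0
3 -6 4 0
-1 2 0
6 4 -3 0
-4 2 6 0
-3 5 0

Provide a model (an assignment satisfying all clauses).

v1 = False, v2 = True, v3 = False, v4 = True, v5 = True, v6 = False

Branch on v1: take v1 = False.
  then v6 is forced to False.
  then v5 is forced to True.
  then v4 is forced to True.
  then v3 is forced to False.
  then v2 is forced to True.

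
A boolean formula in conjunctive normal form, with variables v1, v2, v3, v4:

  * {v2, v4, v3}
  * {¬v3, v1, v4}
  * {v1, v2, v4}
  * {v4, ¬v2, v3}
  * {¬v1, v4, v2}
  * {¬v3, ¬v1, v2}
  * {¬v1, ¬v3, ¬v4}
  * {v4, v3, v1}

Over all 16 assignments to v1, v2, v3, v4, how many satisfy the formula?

7

Case analysis on v4 and v1:
  v4=T, v1=T: remaining (v2,v3) ∈ {(F,F); (T,F)} — 2.
  v4=T, v1=F: remaining (v2,v3) ∈ {(F,F); (F,T); (T,F); (T,T)} — 4.
  v4=F, v1=T: remaining (v2,v3) ∈ {(T,T)} — 1.
  v4=F, v1=F: a clause becomes empty — 0.
Total: 2 + 4 + 1 + 0 = 7.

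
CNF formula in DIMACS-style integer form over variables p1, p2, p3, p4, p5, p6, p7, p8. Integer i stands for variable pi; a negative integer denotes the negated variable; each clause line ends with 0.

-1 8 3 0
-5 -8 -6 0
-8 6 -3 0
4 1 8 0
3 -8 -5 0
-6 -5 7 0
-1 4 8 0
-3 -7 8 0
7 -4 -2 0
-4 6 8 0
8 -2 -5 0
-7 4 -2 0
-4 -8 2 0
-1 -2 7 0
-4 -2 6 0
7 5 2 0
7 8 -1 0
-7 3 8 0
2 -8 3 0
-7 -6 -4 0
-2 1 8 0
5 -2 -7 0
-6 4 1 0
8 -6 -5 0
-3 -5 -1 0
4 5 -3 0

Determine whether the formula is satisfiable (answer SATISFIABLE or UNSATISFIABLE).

SATISFIABLE

Set p1 = False and propagate.
For the remaining variables, p2 = True, p3 = False, p4 = False, p5 = False, p6 = False, p7 = False, p8 = True works.
Every clause has at least one true literal under this assignment.
So p1=False  p2=True  p3=False  p4=False  p5=False  p6=False  p7=False  p8=True is a satisfying assignment.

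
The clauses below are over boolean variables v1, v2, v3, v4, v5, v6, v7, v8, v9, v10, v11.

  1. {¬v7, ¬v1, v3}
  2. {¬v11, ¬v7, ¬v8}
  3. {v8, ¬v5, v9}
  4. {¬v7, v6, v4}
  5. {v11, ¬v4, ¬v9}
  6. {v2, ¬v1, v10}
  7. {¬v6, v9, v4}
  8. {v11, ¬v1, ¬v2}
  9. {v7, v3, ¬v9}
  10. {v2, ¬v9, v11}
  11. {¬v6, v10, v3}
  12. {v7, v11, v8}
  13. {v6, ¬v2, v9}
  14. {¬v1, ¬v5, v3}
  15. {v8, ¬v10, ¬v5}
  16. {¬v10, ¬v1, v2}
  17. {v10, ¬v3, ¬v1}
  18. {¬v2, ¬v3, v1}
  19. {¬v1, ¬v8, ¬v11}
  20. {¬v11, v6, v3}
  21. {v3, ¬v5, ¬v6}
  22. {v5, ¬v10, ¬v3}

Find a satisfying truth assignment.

v1=F, v2=F, v3=T, v4=F, v5=T, v6=F, v7=F, v8=T, v9=F, v10=F, v11=F

Try v1 = False.
Set v2 = False and propagate.
Try v3 = True.
For the remaining variables, v4 = False, v5 = True, v6 = False, v7 = False, v8 = True, v9 = False, v10 = False, v11 = False works.
Every clause has at least one true literal under this assignment.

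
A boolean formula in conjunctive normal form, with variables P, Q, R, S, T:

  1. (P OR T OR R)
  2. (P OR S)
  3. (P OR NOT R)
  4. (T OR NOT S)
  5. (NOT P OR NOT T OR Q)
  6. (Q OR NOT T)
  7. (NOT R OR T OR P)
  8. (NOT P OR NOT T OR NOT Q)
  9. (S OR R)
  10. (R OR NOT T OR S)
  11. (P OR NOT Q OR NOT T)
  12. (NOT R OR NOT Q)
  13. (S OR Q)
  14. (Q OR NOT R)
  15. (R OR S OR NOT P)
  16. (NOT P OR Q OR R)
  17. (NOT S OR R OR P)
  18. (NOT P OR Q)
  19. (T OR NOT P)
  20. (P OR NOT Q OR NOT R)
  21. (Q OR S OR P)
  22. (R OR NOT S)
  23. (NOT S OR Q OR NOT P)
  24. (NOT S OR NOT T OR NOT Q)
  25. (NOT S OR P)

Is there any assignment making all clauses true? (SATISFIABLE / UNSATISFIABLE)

UNSATISFIABLE

P = True:
  propagation gives Q=True, T=False; an empty clause results — contradiction.
P = False:
  propagation gives S=True; an empty clause results — contradiction.
Every branch closes, so no satisfying assignment exists.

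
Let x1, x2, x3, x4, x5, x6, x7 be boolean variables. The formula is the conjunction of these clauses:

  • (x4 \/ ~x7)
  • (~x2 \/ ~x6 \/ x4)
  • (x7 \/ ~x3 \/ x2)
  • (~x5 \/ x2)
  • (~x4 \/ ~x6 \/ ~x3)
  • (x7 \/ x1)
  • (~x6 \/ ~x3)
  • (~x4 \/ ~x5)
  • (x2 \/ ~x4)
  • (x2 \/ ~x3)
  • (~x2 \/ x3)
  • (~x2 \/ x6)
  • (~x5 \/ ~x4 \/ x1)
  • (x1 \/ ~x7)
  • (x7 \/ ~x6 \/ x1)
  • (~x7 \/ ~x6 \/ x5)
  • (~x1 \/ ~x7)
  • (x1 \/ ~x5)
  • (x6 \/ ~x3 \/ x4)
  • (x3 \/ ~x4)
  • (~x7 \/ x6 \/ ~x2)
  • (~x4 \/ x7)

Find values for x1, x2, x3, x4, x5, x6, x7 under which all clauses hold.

x1 = 1, x2 = 0, x3 = 0, x4 = 0, x5 = 0, x6 = 1, x7 = 0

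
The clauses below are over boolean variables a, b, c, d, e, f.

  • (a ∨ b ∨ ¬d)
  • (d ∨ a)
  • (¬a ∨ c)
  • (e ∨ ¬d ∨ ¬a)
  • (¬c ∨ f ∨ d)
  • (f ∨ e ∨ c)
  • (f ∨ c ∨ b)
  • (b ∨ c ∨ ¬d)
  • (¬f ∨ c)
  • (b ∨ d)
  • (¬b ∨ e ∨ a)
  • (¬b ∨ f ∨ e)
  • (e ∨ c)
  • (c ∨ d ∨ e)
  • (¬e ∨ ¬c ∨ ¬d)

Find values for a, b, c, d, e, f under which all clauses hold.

a=False  b=True  c=False  d=True  e=True  f=False

Check each clause:
  1. (a ∨ ¬d ∨ b) — b is true.
  2. (a ∨ d) — d is true.
  3. (¬a ∨ c) — ¬a is true.
  4. (e ∨ ¬a ∨ ¬d) — e is true.
  5. (d ∨ ¬c ∨ f) — d is true.
  6. (f ∨ e ∨ c) — e is true.
  7. (b ∨ f ∨ c) — b is true.
  8. (c ∨ b ∨ ¬d) — b is true.
  9. (¬f ∨ c) — ¬f is true.
  10. (b ∨ d) — b is true.
  11. (¬b ∨ a ∨ e) — e is true.
  12. (e ∨ ¬b ∨ f) — e is true.
  13. (e ∨ c) — e is true.
  14. (c ∨ d ∨ e) — d is true.
  15. (¬d ∨ ¬c ∨ ¬e) — ¬c is true.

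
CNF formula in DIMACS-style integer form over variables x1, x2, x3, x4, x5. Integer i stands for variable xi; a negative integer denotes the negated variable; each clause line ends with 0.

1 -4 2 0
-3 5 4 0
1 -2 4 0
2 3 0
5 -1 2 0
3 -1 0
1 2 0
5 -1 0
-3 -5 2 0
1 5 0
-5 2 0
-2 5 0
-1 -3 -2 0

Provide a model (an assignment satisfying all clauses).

Set x1 = False and propagate.
  then x2 is forced to True.
  then x4 is forced to True.
  then x5 is forced to True.
x3 is now unconstrained; take x3 = False.
Every clause has at least one true literal under this assignment.
Check each clause:
  1. {¬x4, x1, x2} — x2 is true.
  2. {x4, ¬x3, x5} — x5 is true.
  3. {x4, x1, ¬x2} — x4 is true.
  4. {x3, x2} — x2 is true.
  5. {x5, ¬x1, x2} — x2 is true.
  6. {¬x1, x3} — ¬x1 is true.
  7. {x2, x1} — x2 is true.
  8. {x5, ¬x1} — x5 is true.
  9. {¬x3, ¬x5, x2} — x2 is true.
  10. {x5, x1} — x5 is true.
  11. {¬x5, x2} — x2 is true.
  12. {¬x2, x5} — x5 is true.
  13. {¬x2, ¬x1, ¬x3} — ¬x3 is true.

x1 = 0, x2 = 1, x3 = 0, x4 = 1, x5 = 1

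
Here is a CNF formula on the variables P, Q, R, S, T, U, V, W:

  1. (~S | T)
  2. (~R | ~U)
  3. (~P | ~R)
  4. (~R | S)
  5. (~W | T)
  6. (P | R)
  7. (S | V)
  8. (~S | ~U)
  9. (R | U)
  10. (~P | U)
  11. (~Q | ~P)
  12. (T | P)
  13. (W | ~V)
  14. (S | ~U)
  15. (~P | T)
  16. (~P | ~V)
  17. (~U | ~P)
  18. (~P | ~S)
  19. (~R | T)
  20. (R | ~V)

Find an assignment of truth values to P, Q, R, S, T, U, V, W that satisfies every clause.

P=F, Q=F, R=T, S=T, T=T, U=F, V=F, W=F

Check each clause:
  1. (T | ~S) — T is true.
  2. (~R | ~U) — ~U is true.
  3. (~P | ~R) — ~P is true.
  4. (S | ~R) — S is true.
  5. (~W | T) — ~W is true.
  6. (R | P) — R is true.
  7. (V | S) — S is true.
  8. (~U | ~S) — ~U is true.
  9. (U | R) — R is true.
  10. (U | ~P) — ~P is true.
  11. (~Q | ~P) — ~P is true.
  12. (P | T) — T is true.
  13. (~V | W) — ~V is true.
  14. (S | ~U) — ~U is true.
  15. (~P | T) — T is true.
  16. (~P | ~V) — ~V is true.
  17. (~U | ~P) — ~U is true.
  18. (~S | ~P) — ~P is true.
  19. (~R | T) — T is true.
  20. (~V | R) — ~V is true.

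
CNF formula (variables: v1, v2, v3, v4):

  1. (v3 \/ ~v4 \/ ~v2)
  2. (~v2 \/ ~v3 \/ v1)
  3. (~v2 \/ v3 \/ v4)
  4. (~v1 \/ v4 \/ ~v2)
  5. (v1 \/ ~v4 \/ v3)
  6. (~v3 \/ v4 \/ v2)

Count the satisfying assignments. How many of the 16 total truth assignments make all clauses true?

6

The models are:
  v1=F v2=F v3=F v4=F
  v1=F v2=F v3=T v4=T
  v1=T v2=F v3=F v4=F
  v1=T v2=F v3=F v4=T
  v1=T v2=F v3=T v4=T
  v1=T v2=T v3=T v4=T
Count: 6.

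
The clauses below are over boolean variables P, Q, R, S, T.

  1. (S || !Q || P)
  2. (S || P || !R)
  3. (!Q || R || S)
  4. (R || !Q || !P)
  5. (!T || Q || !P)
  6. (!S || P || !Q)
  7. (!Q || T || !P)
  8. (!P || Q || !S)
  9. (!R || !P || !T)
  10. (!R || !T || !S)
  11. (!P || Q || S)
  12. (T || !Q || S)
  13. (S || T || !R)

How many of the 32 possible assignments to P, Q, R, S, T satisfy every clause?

5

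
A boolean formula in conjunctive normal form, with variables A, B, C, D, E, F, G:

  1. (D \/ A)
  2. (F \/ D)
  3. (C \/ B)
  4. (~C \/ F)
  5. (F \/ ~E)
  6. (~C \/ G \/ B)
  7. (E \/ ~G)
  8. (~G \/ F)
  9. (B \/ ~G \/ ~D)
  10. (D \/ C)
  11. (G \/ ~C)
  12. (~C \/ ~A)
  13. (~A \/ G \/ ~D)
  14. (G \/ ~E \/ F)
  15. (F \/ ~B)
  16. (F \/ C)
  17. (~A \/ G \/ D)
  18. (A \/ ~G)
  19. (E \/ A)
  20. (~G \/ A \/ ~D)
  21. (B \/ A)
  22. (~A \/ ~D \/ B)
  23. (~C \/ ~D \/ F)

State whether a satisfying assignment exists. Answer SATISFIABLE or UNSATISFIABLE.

F occurs only positively in the remaining clauses — set F = True.
Set A = True and propagate.
  then C is forced to False.
  then B is forced to True.
  then D is forced to True.
  then G is forced to True.
  then E is forced to True.
Every clause has at least one true literal under this assignment.
So A=T, B=T, C=F, D=T, E=T, F=T, G=T is a satisfying assignment.

SATISFIABLE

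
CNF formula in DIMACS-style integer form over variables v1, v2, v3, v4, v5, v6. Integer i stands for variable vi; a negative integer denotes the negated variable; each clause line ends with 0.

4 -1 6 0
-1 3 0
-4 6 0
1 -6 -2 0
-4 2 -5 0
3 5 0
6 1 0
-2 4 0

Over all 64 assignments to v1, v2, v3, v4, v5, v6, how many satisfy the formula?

9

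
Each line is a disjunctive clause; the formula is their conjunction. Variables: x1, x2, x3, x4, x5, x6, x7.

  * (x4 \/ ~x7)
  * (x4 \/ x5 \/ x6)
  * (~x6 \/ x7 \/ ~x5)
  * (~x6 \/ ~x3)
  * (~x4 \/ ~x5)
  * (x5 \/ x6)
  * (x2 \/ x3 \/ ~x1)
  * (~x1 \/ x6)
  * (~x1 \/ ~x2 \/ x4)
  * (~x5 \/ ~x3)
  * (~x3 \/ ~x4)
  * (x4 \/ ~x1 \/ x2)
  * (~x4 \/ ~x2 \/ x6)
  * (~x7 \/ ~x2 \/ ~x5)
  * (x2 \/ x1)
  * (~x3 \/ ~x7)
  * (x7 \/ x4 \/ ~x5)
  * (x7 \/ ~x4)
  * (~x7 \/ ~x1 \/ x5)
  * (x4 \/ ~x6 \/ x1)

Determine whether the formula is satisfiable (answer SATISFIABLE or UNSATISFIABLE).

Set x1 = False and propagate.
  then x2 is forced to True.
Branch on x3: take x3 = False.
Branch on x4: take x4 = True.
  then x5 is forced to False.
  then x6 is forced to True.
  then x7 is forced to True.
Every clause has at least one true literal under this assignment.
So x1=False, x2=True, x3=False, x4=True, x5=False, x6=True, x7=True is a satisfying assignment.

SATISFIABLE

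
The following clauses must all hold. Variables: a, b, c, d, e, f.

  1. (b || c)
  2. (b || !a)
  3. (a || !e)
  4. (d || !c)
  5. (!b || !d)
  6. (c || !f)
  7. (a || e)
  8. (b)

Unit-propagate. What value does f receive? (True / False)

False

Unit clause (b) sets b = True.
From (!b || !d) and b = True: d = False.
(d || !c) with d = False leaves only !c, so c = False.
In (!f || c), c is now false; !f must hold, so f = False.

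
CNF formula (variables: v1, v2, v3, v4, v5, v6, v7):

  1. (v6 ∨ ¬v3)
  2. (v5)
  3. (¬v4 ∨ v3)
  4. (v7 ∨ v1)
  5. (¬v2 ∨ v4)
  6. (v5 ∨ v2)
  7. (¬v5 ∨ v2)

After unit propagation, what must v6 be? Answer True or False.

True

Unit clause (v5) sets v5 = True.
(¬v5 ∨ v2): since v5 = True, the clause reduces to (v2). v2 = True.
In (v4 ∨ ¬v2), ¬v2 is now false; v4 must hold, so v4 = True.
From (v3 ∨ ¬v4) and v4 = True: v3 = True.
From (¬v3 ∨ v6) and v3 = True: v6 = True.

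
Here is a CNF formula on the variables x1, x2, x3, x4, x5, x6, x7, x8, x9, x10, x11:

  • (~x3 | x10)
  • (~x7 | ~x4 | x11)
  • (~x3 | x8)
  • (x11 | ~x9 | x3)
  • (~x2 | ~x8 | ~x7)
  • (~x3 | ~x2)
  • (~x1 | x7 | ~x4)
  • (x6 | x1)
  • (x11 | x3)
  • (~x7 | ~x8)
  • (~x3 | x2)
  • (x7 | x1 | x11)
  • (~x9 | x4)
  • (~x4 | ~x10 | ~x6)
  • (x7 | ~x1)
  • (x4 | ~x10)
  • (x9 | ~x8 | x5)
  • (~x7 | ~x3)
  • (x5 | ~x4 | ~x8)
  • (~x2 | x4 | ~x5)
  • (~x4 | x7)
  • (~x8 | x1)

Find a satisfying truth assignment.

x1=T, x2=F, x3=F, x4=T, x5=F, x6=F, x7=T, x8=F, x9=T, x10=F, x11=T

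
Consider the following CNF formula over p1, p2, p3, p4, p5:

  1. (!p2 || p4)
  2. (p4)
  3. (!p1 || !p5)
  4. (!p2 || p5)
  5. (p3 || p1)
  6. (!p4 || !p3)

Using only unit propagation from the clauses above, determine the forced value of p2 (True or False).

False

(p4) stands alone — p4 = True.
In (!p3 || !p4), !p4 is now false; !p3 must hold, so p3 = False.
(p1 || p3): since p3 = False, the clause reduces to (p1). p1 = True.
From (!p1 || !p5) and p1 = True: p5 = False.
From (!p2 || p5) and p5 = False: p2 = False.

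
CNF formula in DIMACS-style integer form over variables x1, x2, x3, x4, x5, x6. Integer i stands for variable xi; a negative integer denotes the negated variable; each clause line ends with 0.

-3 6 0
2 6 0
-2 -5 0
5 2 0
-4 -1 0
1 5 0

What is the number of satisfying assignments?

9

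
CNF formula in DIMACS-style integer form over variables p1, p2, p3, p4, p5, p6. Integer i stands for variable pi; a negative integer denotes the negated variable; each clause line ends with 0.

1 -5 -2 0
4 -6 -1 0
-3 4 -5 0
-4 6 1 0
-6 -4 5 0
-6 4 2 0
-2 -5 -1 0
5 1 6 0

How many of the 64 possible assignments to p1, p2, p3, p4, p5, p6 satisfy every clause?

Case analysis on p1 and p4:
  p1=1, p4=1: p3 free; 4 ways for (p2,p5,p6) × 2^1 = 8.
  p1=1, p4=0: 5 of the 16 assignments to (p2,p3,p5,p6) work.
  p1=0, p4=1: remaining (p2,p3,p5,p6) ∈ {(0,0,1,1); (0,1,1,1)} — 2.
  p1=0, p4=0: remaining (p2,p3,p5,p6) ∈ {(0,0,1,0); (1,0,0,1); (1,1,0,1)} — 3.
Total: 8 + 5 + 2 + 3 = 18.

18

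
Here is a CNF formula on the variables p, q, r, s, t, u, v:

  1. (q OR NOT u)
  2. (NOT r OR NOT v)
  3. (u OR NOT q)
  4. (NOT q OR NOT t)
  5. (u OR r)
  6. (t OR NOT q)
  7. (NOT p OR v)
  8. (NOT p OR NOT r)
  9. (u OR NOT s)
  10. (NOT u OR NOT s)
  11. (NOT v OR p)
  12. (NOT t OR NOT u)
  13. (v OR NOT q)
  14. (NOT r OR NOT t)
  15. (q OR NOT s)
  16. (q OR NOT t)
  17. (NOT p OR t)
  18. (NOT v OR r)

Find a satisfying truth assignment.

s occurs only negated in the remaining clauses — set s = False.
Try p = False.
  then v is forced to False.
  then q is forced to False.
  then u is forced to False.
  then r is forced to True.
  then t is forced to False.
Every clause has at least one true literal under this assignment.

p=0, q=0, r=1, s=0, t=0, u=0, v=0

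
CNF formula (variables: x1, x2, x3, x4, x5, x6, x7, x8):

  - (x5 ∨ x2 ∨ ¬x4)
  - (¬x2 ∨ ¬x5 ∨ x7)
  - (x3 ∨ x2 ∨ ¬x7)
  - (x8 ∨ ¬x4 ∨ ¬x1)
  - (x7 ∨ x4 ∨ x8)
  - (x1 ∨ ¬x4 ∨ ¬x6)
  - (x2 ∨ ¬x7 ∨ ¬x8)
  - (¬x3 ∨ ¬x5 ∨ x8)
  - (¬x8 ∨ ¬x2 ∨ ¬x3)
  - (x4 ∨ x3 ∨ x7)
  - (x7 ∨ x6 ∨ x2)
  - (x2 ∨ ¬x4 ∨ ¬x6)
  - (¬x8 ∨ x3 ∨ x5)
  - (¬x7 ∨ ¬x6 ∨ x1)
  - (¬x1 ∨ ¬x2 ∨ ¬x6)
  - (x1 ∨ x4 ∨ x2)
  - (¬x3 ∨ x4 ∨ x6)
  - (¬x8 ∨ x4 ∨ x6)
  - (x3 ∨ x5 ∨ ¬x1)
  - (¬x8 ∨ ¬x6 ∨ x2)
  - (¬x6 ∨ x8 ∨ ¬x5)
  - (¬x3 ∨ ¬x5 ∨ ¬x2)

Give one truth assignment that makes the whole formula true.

Set x1 = False and propagate.
Try x2 = True.
The remaining clauses are satisfied by x3 = True, x4 = True, x5 = False, x6 = False, x7 = False, x8 = False.
Check each clause:
  1. (x2 ∨ ¬x4 ∨ x5) — x2 is true.
  2. (¬x5 ∨ ¬x2 ∨ x7) — ¬x5 is true.
  3. (x3 ∨ x2 ∨ ¬x7) — ¬x7 is true.
  4. (x8 ∨ ¬x1 ∨ ¬x4) — ¬x1 is true.
  5. (x7 ∨ x8 ∨ x4) — x4 is true.
  6. (¬x4 ∨ ¬x6 ∨ x1) — ¬x6 is true.
  7. (¬x8 ∨ x2 ∨ ¬x7) — ¬x8 is true.
  8. (x8 ∨ ¬x5 ∨ ¬x3) — ¬x5 is true.
  9. (¬x3 ∨ ¬x2 ∨ ¬x8) — ¬x8 is true.
  10. (x7 ∨ x3 ∨ x4) — x3 is true.
  11. (x7 ∨ x6 ∨ x2) — x2 is true.
  12. (¬x4 ∨ ¬x6 ∨ x2) — ¬x6 is true.
  13. (x5 ∨ x3 ∨ ¬x8) — ¬x8 is true.
  14. (x1 ∨ ¬x7 ∨ ¬x6) — ¬x6 is true.
  15. (¬x2 ∨ ¬x6 ∨ ¬x1) — ¬x6 is true.
  16. (x1 ∨ x2 ∨ x4) — x2 is true.
  17. (¬x3 ∨ x4 ∨ x6) — x4 is true.
  18. (¬x8 ∨ x6 ∨ x4) — ¬x8 is true.
  19. (x5 ∨ x3 ∨ ¬x1) — x3 is true.
  20. (x2 ∨ ¬x6 ∨ ¬x8) — ¬x8 is true.
  21. (¬x5 ∨ x8 ∨ ¬x6) — ¬x6 is true.
  22. (¬x2 ∨ ¬x3 ∨ ¬x5) — ¬x5 is true.

x1=False, x2=True, x3=True, x4=True, x5=False, x6=False, x7=False, x8=False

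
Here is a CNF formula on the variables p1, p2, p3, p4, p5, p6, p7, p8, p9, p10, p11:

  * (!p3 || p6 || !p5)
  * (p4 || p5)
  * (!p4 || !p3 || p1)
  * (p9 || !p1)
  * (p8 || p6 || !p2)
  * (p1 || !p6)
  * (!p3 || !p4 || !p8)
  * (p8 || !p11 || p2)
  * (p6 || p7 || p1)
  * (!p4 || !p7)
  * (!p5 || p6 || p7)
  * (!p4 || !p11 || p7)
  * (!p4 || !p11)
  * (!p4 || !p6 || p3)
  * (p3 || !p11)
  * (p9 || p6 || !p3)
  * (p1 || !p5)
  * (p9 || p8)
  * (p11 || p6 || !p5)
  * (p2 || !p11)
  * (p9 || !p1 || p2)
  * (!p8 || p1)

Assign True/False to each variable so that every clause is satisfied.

p9 occurs only positively in the remaining clauses — set p9 = True.
Branch on p1: take p1 = True.
Set p2 = True and propagate.
For the remaining variables, p3 = False, p4 = True, p5 = False, p6 = False, p7 = False, p8 = True, p10 = True, p11 = False works.
Check each clause:
  1. (!p3 || !p5 || p6) — !p5 is true.
  2. (p4 || p5) — p4 is true.
  3. (!p3 || p1 || !p4) — p1 is true.
  4. (!p1 || p9) — p9 is true.
  5. (p8 || !p2 || p6) — p8 is true.
  6. (!p6 || p1) — p1 is true.
  7. (!p3 || !p4 || !p8) — !p3 is true.
  8. (!p11 || p8 || p2) — p8 is true.
  9. (p1 || p6 || p7) — p1 is true.
  10. (!p4 || !p7) — !p7 is true.
  11. (p6 || !p5 || p7) — !p5 is true.
  12. (p7 || !p4 || !p11) — !p11 is true.
  13. (!p4 || !p11) — !p11 is true.
  14. (!p6 || p3 || !p4) — !p6 is true.
  15. (!p11 || p3) — !p11 is true.
  16. (p9 || !p3 || p6) — p9 is true.
  17. (!p5 || p1) — p1 is true.
  18. (p9 || p8) — p8 is true.
  19. (!p5 || p11 || p6) — !p5 is true.
  20. (p2 || !p11) — p2 is true.
  21. (!p1 || p2 || p9) — p9 is true.
  22. (p1 || !p8) — p1 is true.

p1 = True  p2 = True  p3 = False  p4 = True  p5 = False  p6 = False  p7 = False  p8 = True  p9 = True  p10 = True  p11 = False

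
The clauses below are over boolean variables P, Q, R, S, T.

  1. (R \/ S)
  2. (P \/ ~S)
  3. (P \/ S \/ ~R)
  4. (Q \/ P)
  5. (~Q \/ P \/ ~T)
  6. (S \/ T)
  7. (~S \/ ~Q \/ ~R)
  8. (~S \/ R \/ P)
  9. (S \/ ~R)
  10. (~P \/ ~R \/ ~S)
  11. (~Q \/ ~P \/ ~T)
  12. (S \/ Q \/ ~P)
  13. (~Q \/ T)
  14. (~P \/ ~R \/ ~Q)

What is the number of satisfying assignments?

2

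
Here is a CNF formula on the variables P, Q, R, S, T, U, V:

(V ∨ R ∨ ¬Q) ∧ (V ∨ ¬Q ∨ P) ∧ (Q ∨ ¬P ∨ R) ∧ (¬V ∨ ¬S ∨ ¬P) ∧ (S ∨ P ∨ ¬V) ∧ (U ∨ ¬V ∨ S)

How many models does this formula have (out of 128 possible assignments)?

Split on V, then P.
  V=T, P=T: T free; 3 ways for (Q,R,S,U) × 2^1 = 6.
  V=T, P=F: forces S=T; Q, R, T, U free → 2^4 = 16.
  V=F, P=T: forces R=T; Q, S, T, U free → 2^4 = 16.
  V=F, P=F: forces Q=F; R, S, T, U free → 2^4 = 16.
Total: 6 + 16 + 16 + 16 = 54.

54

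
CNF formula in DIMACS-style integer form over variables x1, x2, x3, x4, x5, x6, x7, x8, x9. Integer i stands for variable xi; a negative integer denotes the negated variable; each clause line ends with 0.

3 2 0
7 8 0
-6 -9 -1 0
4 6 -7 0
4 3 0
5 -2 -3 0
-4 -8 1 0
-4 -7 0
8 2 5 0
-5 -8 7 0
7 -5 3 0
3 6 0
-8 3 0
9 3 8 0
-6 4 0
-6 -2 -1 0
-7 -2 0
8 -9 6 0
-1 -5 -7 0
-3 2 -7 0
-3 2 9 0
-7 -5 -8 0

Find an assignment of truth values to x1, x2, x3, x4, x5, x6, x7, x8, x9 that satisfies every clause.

x1 = 1  x2 = 0  x3 = 1  x4 = 0  x5 = 0  x6 = 0  x7 = 0  x8 = 1  x9 = 1

Set x1 = True and propagate.
Set x2 = False and propagate.
  then x3 is forced to True.
  then x7 is forced to False.
  then x8 is forced to True.
  then x5 is forced to False.
  then x9 is forced to True.
  then x6 is forced to False.
x4 is now unconstrained; take x4 = False.
Every clause has at least one true literal under this assignment.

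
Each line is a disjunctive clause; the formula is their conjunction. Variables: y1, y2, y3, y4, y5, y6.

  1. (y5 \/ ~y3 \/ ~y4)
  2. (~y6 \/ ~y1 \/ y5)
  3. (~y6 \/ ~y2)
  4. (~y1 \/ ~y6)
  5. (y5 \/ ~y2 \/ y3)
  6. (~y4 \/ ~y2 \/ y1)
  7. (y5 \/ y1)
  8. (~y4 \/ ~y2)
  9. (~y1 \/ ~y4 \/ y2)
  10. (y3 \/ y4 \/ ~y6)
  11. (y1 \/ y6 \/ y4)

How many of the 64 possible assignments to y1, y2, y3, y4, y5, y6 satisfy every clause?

Split on y1, then y4.
  y1=T, y4=T: a clause becomes empty — 0.
  y1=T, y4=F: 7 of the 16 assignments to (y2,y3,y5,y6) work.
  y1=F, y4=T: remaining (y2,y3,y5,y6) ∈ {(F,F,T,F); (F,F,T,T); (F,T,T,F); (F,T,T,T)} — 4.
  y1=F, y4=F: remaining (y2,y3,y5,y6) ∈ {(F,T,T,T)} — 1.
Total: 0 + 7 + 4 + 1 = 12.

12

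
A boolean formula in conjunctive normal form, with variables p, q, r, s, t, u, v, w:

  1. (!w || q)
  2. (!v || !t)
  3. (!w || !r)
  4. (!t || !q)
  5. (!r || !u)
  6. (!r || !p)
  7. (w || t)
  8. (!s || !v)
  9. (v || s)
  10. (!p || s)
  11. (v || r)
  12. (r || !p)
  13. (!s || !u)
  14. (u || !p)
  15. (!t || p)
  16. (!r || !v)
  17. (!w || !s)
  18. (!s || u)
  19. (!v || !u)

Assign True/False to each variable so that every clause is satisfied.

p=0, q=1, r=0, s=0, t=0, u=0, v=1, w=1

Try p = False.
  then t is forced to False.
  then w is forced to True.
  then q is forced to True.
  then r is forced to False.
  then v is forced to True.
  then s is forced to False.
  then u is forced to False.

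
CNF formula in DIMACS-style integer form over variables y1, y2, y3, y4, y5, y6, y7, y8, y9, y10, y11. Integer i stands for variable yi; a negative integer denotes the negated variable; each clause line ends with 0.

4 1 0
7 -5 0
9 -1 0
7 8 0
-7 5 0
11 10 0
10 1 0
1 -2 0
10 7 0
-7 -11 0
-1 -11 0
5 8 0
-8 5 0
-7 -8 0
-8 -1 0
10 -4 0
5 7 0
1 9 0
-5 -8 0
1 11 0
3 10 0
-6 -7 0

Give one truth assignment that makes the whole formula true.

y1 = True, y2 = True, y3 = True, y4 = True, y5 = True, y6 = False, y7 = True, y8 = False, y9 = True, y10 = True, y11 = False

Check each clause:
  1. (y1 || y4) — y1 is true.
  2. (y7 || !y5) — y7 is true.
  3. (y9 || !y1) — y9 is true.
  4. (y8 || y7) — y7 is true.
  5. (y5 || !y7) — y5 is true.
  6. (y10 || y11) — y10 is true.
  7. (y1 || y10) — y1 is true.
  8. (y1 || !y2) — y1 is true.
  9. (y10 || y7) — y10 is true.
  10. (!y7 || !y11) — !y11 is true.
  11. (!y1 || !y11) — !y11 is true.
  12. (y5 || y8) — y5 is true.
  13. (!y8 || y5) — !y8 is true.
  14. (!y7 || !y8) — !y8 is true.
  15. (!y8 || !y1) — !y8 is true.
  16. (!y4 || y10) — y10 is true.
  17. (y7 || y5) — y5 is true.
  18. (y9 || y1) — y9 is true.
  19. (!y8 || !y5) — !y8 is true.
  20. (y1 || y11) — y1 is true.
  21. (y10 || y3) — y10 is true.
  22. (!y7 || !y6) — !y6 is true.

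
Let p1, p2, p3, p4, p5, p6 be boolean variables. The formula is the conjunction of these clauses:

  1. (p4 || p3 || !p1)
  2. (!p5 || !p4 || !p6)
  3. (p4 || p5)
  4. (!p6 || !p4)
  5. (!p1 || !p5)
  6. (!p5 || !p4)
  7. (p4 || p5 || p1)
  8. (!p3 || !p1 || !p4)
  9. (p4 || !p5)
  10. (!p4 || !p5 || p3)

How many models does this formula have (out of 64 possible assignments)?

6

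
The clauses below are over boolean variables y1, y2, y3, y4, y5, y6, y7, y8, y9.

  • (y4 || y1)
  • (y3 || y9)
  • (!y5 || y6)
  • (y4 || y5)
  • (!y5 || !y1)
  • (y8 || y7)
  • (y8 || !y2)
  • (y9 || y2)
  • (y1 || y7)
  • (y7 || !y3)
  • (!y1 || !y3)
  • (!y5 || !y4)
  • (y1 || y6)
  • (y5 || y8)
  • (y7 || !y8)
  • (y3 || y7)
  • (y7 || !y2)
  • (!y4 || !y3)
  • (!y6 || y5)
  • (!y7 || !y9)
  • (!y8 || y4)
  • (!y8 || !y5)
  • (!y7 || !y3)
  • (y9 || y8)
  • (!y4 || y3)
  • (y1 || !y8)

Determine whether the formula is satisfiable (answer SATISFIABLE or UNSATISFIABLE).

UNSATISFIABLE

y7 = True:
  propagation gives y9=False, y3=True; an empty clause results — contradiction.
y7 = False:
  propagation gives y8=True; an empty clause results — contradiction.
Every branch closes, so no satisfying assignment exists.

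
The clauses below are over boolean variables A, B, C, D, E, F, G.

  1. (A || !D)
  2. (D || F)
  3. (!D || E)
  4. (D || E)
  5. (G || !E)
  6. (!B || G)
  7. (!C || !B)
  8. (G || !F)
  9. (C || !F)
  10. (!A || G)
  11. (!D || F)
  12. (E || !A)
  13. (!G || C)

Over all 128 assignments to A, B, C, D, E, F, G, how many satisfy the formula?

3

Satisfying assignments:
  A=0 B=0 C=1 D=0 E=1 F=1 G=1
  A=1 B=0 C=1 D=0 E=1 F=1 G=1
  A=1 B=0 C=1 D=1 E=1 F=1 G=1
Count: 3.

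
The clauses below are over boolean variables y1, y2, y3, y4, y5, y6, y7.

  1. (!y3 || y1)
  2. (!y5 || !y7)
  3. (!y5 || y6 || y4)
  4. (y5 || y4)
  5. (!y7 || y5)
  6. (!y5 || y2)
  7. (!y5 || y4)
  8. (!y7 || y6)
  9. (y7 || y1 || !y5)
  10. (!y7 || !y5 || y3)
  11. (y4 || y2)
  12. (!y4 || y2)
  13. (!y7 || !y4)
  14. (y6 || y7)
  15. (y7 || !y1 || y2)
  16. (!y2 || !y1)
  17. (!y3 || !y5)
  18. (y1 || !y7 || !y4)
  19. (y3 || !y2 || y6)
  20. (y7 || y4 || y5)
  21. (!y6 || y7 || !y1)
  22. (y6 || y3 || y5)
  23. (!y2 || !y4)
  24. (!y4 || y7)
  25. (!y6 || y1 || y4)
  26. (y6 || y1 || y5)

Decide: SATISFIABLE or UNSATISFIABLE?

UNSATISFIABLE

y5 = True:
  propagation gives y7=False, y2=True, y4=True; an empty clause results — contradiction.
y5 = False:
  propagation gives y4=True, y7=False; an empty clause results — contradiction.
Every branch closes, so no satisfying assignment exists.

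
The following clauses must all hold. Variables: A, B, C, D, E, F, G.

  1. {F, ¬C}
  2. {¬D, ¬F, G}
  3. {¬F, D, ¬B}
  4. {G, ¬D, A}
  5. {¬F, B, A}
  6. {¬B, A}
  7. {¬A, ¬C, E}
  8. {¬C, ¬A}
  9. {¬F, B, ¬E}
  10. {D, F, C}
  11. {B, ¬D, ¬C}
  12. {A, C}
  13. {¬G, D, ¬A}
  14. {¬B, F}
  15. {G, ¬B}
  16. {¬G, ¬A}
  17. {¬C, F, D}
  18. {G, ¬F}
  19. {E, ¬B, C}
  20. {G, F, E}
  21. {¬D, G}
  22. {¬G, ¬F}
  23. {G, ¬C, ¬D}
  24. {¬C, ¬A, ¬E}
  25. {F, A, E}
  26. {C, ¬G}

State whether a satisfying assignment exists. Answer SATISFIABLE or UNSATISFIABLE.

F = True:
  propagation gives G=True; an empty clause results — contradiction.
F = False:
  propagation gives C=False, D=True, A=True, B=False; an empty clause results — contradiction.
Every branch closes, so no satisfying assignment exists.

UNSATISFIABLE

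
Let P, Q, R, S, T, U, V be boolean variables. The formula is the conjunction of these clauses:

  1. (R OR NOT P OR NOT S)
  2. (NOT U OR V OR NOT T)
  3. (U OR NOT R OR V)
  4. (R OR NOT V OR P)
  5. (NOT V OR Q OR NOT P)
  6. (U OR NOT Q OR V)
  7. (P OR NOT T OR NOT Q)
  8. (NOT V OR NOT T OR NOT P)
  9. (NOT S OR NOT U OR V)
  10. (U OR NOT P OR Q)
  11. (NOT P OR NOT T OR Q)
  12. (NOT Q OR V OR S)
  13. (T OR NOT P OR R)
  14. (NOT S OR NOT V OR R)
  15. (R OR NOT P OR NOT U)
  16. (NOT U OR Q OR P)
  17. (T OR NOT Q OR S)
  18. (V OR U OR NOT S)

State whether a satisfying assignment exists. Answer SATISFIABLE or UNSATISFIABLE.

Set P = False and propagate.
Set Q = False and propagate.
  then U is forced to False.
The remaining clauses are satisfied by R = False, S = False, T = False, V = False.
So P=False, Q=False, R=False, S=False, T=False, U=False, V=False is a satisfying assignment.

SATISFIABLE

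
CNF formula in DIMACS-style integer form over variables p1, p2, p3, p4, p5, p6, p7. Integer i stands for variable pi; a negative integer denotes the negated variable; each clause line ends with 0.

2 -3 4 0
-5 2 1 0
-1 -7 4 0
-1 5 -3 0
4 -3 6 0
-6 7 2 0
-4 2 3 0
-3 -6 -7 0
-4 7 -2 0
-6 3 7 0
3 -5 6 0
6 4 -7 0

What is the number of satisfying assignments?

23

Split on p3, then p4.
  p3=1, p4=1: 7 of the 32 assignments to (p1,p2,p5,p6,p7) work.
  p3=1, p4=0: remaining (p1,p2,p5,p6,p7) ∈ {(0,1,0,1,0); (0,1,1,1,0); (1,1,1,1,0)} — 3.
  p3=0, p4=1: p1 free; 3 ways for (p2,p5,p6,p7) × 2^1 = 6.
  p3=0, p4=0: 7 of the 32 assignments to (p1,p2,p5,p6,p7) work.
Total: 7 + 3 + 6 + 7 = 23.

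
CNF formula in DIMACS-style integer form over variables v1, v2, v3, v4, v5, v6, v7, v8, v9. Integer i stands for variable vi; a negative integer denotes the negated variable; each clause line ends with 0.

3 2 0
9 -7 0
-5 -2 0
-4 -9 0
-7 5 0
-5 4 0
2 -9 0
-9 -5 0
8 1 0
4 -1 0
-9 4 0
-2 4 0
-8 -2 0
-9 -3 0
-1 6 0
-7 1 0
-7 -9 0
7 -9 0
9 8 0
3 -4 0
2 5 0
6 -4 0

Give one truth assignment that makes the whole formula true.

Pure literal: v6 appears only positively; assign v6 = True.
Branch on v1: take v1 = False.
  then v8 is forced to True.
  then v2 is forced to False.
  then v3 is forced to True.
  then v9 is forced to False.
  then v7 is forced to False.
  then v5 is forced to True.
  then v4 is forced to True.

v1 = 0, v2 = 0, v3 = 1, v4 = 1, v5 = 1, v6 = 1, v7 = 0, v8 = 1, v9 = 0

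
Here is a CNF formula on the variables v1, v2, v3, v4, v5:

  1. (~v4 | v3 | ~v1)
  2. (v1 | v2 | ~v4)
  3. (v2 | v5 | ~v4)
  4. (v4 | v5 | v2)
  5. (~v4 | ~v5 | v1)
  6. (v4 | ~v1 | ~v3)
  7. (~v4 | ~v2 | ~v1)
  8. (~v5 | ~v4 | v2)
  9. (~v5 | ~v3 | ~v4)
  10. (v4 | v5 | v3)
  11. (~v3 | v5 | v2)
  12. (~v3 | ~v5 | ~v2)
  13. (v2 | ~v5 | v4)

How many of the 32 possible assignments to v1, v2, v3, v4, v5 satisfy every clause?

5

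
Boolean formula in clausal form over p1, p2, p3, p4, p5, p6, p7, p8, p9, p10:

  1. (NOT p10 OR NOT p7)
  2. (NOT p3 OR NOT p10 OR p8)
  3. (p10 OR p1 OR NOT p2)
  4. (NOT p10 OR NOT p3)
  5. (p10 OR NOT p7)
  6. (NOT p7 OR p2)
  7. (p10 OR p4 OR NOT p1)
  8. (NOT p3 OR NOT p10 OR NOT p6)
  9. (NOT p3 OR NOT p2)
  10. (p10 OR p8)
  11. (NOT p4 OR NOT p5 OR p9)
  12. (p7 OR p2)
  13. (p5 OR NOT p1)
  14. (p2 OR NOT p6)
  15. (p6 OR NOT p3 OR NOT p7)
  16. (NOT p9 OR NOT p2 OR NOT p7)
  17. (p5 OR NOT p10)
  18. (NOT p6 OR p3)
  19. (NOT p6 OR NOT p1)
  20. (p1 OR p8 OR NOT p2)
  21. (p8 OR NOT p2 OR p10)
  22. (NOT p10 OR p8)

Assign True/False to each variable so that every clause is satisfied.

Pure literal: p8 appears only positively; assign p8 = True.
Set p1 = False and propagate.
Branch on p2: take p2 = True.
  then p10 is forced to True.
  then p7 is forced to False.
  then p3 is forced to False.
  then p5 is forced to True.
  then p6 is forced to False.
For the remaining variables, p4 = False, p9 = False works.

p1=False, p2=True, p3=False, p4=False, p5=True, p6=False, p7=False, p8=True, p9=False, p10=True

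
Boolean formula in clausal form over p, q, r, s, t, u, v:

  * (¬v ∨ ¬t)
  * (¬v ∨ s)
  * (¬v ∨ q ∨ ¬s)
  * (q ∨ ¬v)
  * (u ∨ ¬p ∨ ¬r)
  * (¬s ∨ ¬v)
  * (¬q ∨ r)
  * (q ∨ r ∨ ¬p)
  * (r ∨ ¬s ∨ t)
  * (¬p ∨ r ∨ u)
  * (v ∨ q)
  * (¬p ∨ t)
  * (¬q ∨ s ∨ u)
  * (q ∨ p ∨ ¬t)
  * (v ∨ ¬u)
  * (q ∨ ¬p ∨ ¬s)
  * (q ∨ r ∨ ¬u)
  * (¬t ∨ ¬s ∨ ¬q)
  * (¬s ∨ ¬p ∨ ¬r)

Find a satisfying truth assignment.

p=False, q=True, r=True, s=True, t=False, u=False, v=False

Branch on p: take p = False.
Branch on q: take q = True.
  then r is forced to True.
Set s = True and propagate.
  then v is forced to False.
  then u is forced to False.
  then t is forced to False.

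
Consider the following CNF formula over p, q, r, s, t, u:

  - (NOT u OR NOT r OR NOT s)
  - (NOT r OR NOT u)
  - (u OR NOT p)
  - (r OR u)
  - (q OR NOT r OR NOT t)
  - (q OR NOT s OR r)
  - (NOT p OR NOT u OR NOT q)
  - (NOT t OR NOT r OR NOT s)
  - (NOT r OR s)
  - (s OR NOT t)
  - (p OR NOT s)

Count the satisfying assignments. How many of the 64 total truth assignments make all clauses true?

The models are:
  p=0 q=0 r=0 s=0 t=0 u=1
  p=0 q=1 r=0 s=0 t=0 u=1
  p=1 q=0 r=0 s=0 t=0 u=1
Count: 3.

3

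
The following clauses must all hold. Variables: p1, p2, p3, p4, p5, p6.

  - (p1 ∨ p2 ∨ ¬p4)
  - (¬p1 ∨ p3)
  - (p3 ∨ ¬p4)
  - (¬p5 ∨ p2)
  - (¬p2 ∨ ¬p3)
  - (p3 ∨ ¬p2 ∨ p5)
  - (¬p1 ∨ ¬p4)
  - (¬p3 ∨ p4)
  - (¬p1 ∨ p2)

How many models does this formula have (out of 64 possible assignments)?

4

The models are:
  p1=F p2=F p3=F p4=F p5=F p6=F
  p1=F p2=F p3=F p4=F p5=F p6=T
  p1=F p2=T p3=F p4=F p5=T p6=F
  p1=F p2=T p3=F p4=F p5=T p6=T
Count: 4.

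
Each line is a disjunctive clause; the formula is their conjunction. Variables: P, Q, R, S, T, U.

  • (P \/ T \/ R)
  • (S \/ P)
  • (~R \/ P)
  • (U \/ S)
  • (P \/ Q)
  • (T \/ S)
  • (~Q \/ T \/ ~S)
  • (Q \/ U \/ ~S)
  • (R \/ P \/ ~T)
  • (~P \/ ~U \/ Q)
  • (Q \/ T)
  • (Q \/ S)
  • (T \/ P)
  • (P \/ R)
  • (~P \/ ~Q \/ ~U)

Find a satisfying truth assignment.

P=T, Q=T, R=F, S=T, T=T, U=F

Check each clause:
  1. (P \/ R \/ T) — P is true.
  2. (P \/ S) — P is true.
  3. (~R \/ P) — P is true.
  4. (S \/ U) — S is true.
  5. (P \/ Q) — P is true.
  6. (S \/ T) — S is true.
  7. (~S \/ T \/ ~Q) — T is true.
  8. (~S \/ U \/ Q) — Q is true.
  9. (R \/ ~T \/ P) — P is true.
  10. (~U \/ ~P \/ Q) — ~U is true.
  11. (T \/ Q) — Q is true.
  12. (Q \/ S) — Q is true.
  13. (T \/ P) — P is true.
  14. (R \/ P) — P is true.
  15. (~U \/ ~P \/ ~Q) — ~U is true.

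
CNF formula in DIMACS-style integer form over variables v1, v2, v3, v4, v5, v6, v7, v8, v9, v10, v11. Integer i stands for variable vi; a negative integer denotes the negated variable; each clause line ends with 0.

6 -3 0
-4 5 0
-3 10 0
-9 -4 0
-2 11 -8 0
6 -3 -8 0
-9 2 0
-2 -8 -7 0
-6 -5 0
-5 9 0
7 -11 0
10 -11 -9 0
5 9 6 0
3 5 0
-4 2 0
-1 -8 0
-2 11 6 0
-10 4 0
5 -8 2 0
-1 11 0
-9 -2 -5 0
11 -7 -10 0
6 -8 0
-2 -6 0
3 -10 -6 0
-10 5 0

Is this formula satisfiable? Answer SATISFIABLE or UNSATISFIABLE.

v2 = True:
  propagation gives v6=False, v3=False, v5=True, v9=True; an empty clause results — contradiction.
v2 = False:
  propagation gives v9=False, v5=False, v4=False, v6=True; an empty clause results — contradiction.
Every branch closes, so no satisfying assignment exists.

UNSATISFIABLE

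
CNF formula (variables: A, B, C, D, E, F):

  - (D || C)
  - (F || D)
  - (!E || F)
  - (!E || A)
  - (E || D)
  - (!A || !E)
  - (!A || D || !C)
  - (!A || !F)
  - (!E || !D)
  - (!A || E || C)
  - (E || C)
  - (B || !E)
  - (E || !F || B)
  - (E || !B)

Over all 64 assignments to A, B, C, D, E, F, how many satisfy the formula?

2

Satisfying assignments:
  A=0 B=0 C=1 D=1 E=0 F=0
  A=1 B=0 C=1 D=1 E=0 F=0
That's 2 in total.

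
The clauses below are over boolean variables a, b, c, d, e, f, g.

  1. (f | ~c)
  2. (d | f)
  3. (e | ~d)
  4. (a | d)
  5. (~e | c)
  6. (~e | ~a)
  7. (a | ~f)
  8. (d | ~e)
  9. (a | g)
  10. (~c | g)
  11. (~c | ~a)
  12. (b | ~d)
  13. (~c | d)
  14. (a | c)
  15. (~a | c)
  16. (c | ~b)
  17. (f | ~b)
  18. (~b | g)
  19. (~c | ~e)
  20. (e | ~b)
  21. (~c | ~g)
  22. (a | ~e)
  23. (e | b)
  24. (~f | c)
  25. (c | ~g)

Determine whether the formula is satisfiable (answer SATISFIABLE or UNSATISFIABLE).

c = True:
  propagation gives f=True, a=True; an empty clause results — contradiction.
c = False:
  propagation gives e=False, d=False, f=True; an empty clause results — contradiction.
Every branch closes, so no satisfying assignment exists.

UNSATISFIABLE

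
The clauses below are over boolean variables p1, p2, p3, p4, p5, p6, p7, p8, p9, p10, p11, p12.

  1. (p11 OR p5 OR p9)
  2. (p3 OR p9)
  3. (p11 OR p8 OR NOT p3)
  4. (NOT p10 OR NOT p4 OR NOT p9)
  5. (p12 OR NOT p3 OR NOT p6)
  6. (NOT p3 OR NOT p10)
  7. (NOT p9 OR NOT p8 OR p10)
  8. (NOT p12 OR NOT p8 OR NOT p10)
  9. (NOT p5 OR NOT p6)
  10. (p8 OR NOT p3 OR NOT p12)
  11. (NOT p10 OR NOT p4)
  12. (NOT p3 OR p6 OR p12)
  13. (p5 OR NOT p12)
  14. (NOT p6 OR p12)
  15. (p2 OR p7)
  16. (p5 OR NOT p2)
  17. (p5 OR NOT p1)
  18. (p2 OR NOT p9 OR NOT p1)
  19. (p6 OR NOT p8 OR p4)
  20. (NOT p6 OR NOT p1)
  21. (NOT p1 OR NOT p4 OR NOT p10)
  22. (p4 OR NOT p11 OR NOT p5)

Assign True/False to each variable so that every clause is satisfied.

Pure literal: p7 appears only positively; assign p7 = True.
Branch on p1: take p1 = True.
  then p5 is forced to True.
  then p6 is forced to False.
Try p2 = True.
The remaining clauses are satisfied by p3 = False, p4 = False, p8 = False, p9 = True, p10 = False, p11 = False, p12 = False.
Every clause has at least one true literal under this assignment.

p1 = True, p2 = True, p3 = False, p4 = False, p5 = True, p6 = False, p7 = True, p8 = False, p9 = True, p10 = False, p11 = False, p12 = False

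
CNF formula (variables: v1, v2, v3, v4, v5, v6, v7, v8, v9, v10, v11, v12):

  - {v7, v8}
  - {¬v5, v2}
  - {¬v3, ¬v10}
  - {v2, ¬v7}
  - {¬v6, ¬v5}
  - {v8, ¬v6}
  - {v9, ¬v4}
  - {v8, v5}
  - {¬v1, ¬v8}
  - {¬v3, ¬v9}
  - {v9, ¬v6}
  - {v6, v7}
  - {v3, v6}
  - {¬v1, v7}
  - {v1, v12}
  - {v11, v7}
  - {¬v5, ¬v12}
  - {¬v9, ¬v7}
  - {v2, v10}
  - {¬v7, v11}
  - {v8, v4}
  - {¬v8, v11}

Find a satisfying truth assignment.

v2 occurs only positively in the remaining clauses — set v2 = True.
Pure literal: v11 appears only positively; assign v11 = True.
Set v1 = False and propagate.
  then v12 is forced to True.
  then v5 is forced to False.
  then v8 is forced to True.
For the remaining variables, v3 = False, v4 = True, v6 = True, v7 = False, v9 = True, v10 = False works.
Every clause has at least one true literal under this assignment.

v1=0, v2=1, v3=0, v4=1, v5=0, v6=1, v7=0, v8=1, v9=1, v10=0, v11=1, v12=1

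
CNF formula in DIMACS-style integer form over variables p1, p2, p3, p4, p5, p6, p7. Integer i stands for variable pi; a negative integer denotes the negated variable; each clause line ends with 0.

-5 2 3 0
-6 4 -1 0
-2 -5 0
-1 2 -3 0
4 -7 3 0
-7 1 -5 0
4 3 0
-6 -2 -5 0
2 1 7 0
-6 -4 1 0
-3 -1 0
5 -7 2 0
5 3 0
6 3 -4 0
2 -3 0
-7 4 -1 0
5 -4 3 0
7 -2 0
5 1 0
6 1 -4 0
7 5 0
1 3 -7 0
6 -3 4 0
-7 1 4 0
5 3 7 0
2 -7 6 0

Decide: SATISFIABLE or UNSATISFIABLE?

UNSATISFIABLE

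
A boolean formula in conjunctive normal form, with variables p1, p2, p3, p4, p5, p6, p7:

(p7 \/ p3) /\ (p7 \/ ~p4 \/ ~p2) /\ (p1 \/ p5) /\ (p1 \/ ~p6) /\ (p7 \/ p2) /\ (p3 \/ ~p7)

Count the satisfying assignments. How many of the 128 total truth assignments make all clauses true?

25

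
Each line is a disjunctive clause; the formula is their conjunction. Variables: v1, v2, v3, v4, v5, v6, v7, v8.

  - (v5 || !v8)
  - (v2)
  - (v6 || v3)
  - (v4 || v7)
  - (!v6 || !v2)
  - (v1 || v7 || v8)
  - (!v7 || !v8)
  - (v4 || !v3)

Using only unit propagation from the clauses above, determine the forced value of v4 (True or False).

Unit clause (v2) sets v2 = True.
In (!v2 || !v6), !v2 is now false; !v6 must hold, so v6 = False.
In (v6 || v3), v6 is now false; v3 must hold, so v3 = True.
From (v4 || !v3) and v3 = True: v4 = True.

True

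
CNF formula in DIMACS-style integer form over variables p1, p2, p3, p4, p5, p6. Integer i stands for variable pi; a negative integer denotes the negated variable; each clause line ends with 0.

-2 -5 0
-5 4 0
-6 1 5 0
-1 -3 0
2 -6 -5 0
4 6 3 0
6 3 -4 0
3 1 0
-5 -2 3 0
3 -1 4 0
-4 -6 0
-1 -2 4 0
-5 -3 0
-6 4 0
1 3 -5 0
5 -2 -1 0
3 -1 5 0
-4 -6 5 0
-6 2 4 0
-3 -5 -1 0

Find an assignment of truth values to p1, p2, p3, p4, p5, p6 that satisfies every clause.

p1=False, p2=False, p3=True, p4=False, p5=False, p6=False

Check each clause:
  1. {¬p2, ¬p5} — ¬p5 is true.
  2. {p4, ¬p5} — ¬p5 is true.
  3. {¬p6, p5, p1} — ¬p6 is true.
  4. {¬p3, ¬p1} — ¬p1 is true.
  5. {¬p5, p2, ¬p6} — ¬p6 is true.
  6. {p6, p3, p4} — p3 is true.
  7. {¬p4, p3, p6} — p3 is true.
  8. {p1, p3} — p3 is true.
  9. {p3, ¬p5, ¬p2} — p3 is true.
  10. {p3, p4, ¬p1} — p3 is true.
  11. {¬p4, ¬p6} — ¬p6 is true.
  12. {p4, ¬p2, ¬p1} — ¬p2 is true.
  13. {¬p3, ¬p5} — ¬p5 is true.
  14. {p4, ¬p6} — ¬p6 is true.
  15. {p3, p1, ¬p5} — p3 is true.
  16. {¬p1, p5, ¬p2} — ¬p1 is true.
  17. {p5, ¬p1, p3} — p3 is true.
  18. {p5, ¬p6, ¬p4} — ¬p6 is true.
  19. {¬p6, p2, p4} — ¬p6 is true.
  20. {¬p3, ¬p1, ¬p5} — ¬p5 is true.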